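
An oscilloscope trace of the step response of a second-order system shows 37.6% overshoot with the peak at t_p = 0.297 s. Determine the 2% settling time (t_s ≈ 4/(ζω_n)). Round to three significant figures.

ζ from %OS: ζ = |ln 0.376|/√(π²+ln²0.376) = 0.297.
t_p = π/ω_d ⇒ ω_d = 10.6 rad/s; then ω_n = ω_d/√(1−ζ²) = 11.1 rad/s.
t_s ≈ 4/(ζω_n) = 4/(0.297·11.1) = 1.21 s.

t_s ≈ 1.21 s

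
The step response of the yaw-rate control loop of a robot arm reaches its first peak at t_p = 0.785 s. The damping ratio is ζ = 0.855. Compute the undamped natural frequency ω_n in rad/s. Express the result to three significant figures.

Peak time t_p = π/ω_d, so ω_d = π/t_p = π/0.785 = 4.00 rad/s.
ω_n = ω_d/√(1−ζ²) = 4.00/√0.269 = 7.72 rad/s.

ω_n ≈ 7.72 rad/s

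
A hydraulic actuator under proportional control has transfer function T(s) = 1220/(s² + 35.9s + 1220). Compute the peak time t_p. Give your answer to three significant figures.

Comparing the denominator to s² + 2ζω_n s + ω_n²: ω_n = √1220 = 34.9 rad/s, and 2ζω_n = 35.9 so ζ = 35.9/(2·34.9) = 0.514.
The damped frequency ω_d = ω_n√(1−ζ²) = 30.0 rad/s. Then t_p = π/ω_d = 0.105 s.

t_p ≈ 0.105 s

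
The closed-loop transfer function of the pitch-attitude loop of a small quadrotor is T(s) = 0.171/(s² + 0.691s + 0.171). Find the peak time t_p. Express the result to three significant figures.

ω_n = √0.171 = 0.414 rad/s; ζ = 0.691/(2·0.414) = 0.836.
ω_d = 0.414·√(1 − 0.836²) = 0.227 rad/s. Then t_p = π/ω_d = 13.8 s.

t_p ≈ 13.8 s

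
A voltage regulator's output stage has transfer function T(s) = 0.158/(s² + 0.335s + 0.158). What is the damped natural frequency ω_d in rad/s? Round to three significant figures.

ω_d ≈ 0.360 rad/s

Matching coefficients with s² + 2ζω_n s + ω_n² gives ω_n² = 0.158 ⇒ ω_n = 0.397 rad/s, and ζ = 0.335/(2ω_n) = 0.421.
ω_d = ω_n√(1−ζ²) = 0.360 rad/s.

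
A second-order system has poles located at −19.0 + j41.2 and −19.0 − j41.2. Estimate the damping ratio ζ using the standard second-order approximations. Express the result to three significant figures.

ζ ≈ 0.419

The poles are at −σ ± jω_d with σ = 19.0 and ω_d = 41.2, so ω_n = √(σ²+ω_d²) = 45.4 rad/s and ζ = σ/ω_n = 0.419.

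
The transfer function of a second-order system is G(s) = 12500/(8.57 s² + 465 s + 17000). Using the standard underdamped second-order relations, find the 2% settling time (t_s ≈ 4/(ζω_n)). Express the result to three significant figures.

Dividing through by 8.57: denominator becomes s² + 54.26 s + 1984.
So ω_n = √1984 = 44.5 rad/s and ζ = 54.26/(2·44.5) = 0.609.
t_s ≈ 4/(ζω_n) = 0.147 s.

t_s ≈ 0.147 s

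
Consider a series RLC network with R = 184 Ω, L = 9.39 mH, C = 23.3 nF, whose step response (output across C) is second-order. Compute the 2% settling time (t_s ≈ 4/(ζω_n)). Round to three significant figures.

For a series RLC circuit (capacitor voltage as output), ω_n = 1/√(LC) = 1/√(9.39 mH · 23.3 nF) = 67600 rad/s.
ζ = (R/2)·√(C/L) = (184/2)·√(23.3 nF/9.39 mH) = 0.145.
t_s ≈ 4/(ζω_n) = 0.000408 s.

t_s ≈ 0.000408 s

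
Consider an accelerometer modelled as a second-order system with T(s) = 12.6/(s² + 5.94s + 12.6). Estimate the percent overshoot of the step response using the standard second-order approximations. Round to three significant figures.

%OS ≈ 0.823%

ω_n = √12.6 = 3.55 rad/s; ζ = 5.94/(2·3.55) = 0.837.
%OS = 100·exp(−πζ/√(1−ζ²)) = 0.823%.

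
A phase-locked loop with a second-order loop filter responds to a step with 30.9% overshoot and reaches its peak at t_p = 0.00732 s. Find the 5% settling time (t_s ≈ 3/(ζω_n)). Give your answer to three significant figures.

ζ from %OS: ζ = |ln 0.309|/√(π²+ln²0.309) = 0.350.
t_p = π/ω_d ⇒ ω_d = 429 rad/s; then ω_n = ω_d/√(1−ζ²) = 458 rad/s.
t_s ≈ 3/(ζω_n) = 3/(0.350·458) = 0.0187 s.

t_s ≈ 0.0187 s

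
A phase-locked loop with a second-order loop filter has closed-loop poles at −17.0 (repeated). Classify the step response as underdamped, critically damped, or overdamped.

Since there is a repeated negative-real pole, the response is critically damped.

critically damped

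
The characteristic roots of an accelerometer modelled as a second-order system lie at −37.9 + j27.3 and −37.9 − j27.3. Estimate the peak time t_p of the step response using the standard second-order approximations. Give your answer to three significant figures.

t_p = π/ω_d with ω_d = 27.3 (the imaginary part), so t_p = 0.115 s.

t_p ≈ 0.115 s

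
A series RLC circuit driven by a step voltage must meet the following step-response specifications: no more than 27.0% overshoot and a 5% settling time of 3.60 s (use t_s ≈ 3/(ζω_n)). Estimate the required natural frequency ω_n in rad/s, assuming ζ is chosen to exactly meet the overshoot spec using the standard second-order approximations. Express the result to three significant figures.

From %OS = 100·exp(−πζ/√(1−ζ²)), invert to get ζ = −ln(OS)/√(π² + ln²(OS)) with OS = 0.270.
−ln 0.270 = 1.309, so ζ = 1.309/√(π² + 1.714) = 0.385.
From t_s ≈ 3/(ζω_n): ω_n = 3/(ζ·t_s) = 3/(0.385·3.60) = 2.17 rad/s.

ω_n ≈ 2.17 rad/s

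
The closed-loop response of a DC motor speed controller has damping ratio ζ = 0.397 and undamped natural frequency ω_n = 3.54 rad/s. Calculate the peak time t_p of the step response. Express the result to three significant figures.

The damped frequency is ω_d = ω_n√(1−ζ²) = 3.54·√(1−0.158) = 3.25 rad/s.
Peak time t_p = π/ω_d = π/3.25 = 0.967 s.

t_p ≈ 0.967 s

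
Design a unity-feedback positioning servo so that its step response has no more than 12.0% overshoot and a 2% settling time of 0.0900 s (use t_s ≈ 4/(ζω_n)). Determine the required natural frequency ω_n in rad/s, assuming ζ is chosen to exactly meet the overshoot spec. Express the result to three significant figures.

ω_n ≈ 79.4 rad/s

From %OS = 100·exp(−πζ/√(1−ζ²)), invert to get ζ = −ln(OS)/√(π² + ln²(OS)) with OS = 0.120.
−ln 0.120 = 2.120, so ζ = 2.120/√(π² + 4.496) = 0.559.
From t_s ≈ 4/(ζω_n): ω_n = 4/(ζ·t_s) = 4/(0.559·0.0900) = 79.4 rad/s.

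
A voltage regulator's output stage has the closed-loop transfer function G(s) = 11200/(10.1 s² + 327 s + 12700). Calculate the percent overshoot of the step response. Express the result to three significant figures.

Dividing through by 10.1: denominator becomes s² + 32.38 s + 1257.
So ω_n = √1257 = 35.5 rad/s and ζ = 32.38/(2·35.5) = 0.457.
Overshoot: exp(−π·0.457/√(1−0.457²)) = 0.199, i.e. 19.9%.

%OS ≈ 19.9%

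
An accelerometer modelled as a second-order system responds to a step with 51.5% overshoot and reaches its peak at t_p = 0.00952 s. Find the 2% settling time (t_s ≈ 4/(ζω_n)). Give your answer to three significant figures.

t_s ≈ 0.0574 s

ζ from %OS: ζ = |ln 0.515|/√(π²+ln²0.515) = 0.207.
From t_p = π/ω_d, ω_d = π/0.00952 = 330 rad/s, so ω_n = ω_d/√(1−ζ²) = 337 rad/s.
t_s ≈ 4/(ζω_n) = 4/(0.207·337) = 0.0574 s.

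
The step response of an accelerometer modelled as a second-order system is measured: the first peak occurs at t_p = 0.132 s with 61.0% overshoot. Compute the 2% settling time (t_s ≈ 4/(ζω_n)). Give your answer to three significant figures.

t_s ≈ 1.07 s

From the overshoot, ζ = −ln(OS)/√(π²+ln²(OS)) = 0.155.
t_p = π/ω_d ⇒ ω_d = 23.8 rad/s; then ω_n = ω_d/√(1−ζ²) = 24.1 rad/s.
t_s ≈ 4/(ζω_n) = 4/(0.155·24.1) = 1.07 s.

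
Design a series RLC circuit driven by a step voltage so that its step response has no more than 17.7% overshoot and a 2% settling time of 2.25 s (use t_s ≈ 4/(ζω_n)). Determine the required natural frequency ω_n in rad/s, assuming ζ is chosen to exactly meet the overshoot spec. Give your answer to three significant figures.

ω_n ≈ 3.68 rad/s

Inverting the overshoot relation: ζ = |ln 0.177|/√(π² + ln²0.177) = 0.483.
From t_s ≈ 4/(ζω_n): ω_n = 4/(ζ·t_s) = 4/(0.483·2.25) = 3.68 rad/s.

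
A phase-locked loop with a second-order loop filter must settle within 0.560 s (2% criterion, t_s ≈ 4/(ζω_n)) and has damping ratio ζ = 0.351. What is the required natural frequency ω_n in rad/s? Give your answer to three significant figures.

ω_n ≈ 20.4 rad/s

Rearranging t_s ≈ 4/(ζω_n) gives ω_n = 4/(ζ·t_s) = 4/(0.351 × 0.560) = 20.4 rad/s.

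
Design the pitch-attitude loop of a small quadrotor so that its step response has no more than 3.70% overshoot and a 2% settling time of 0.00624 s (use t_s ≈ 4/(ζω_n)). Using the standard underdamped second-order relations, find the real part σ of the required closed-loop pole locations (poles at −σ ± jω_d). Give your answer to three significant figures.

σ ≈ 641

The settling-time spec alone fixes σ = ζω_n = 4/t_s = 4/0.00624 = 641.
(Overshoot then fixes ζ = 0.724 and hence ω_d = σ·√(1−ζ²)/ζ = 611 rad/s.)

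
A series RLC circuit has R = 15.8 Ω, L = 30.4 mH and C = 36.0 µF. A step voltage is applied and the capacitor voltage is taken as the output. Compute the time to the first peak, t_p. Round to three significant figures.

For a series RLC circuit (capacitor voltage as output), ω_n = 1/√(LC) = 1/√(30.4 mH · 36.0 µF) = 956 rad/s.
ζ = (R/2)·√(C/L) = (15.8/2)·√(36.0 µF/30.4 mH) = 0.272.
The damped frequency ω_d = ω_n√(1−ζ²) = 920 rad/s. t_p = π/ω_d = 0.00342 s.

t_p ≈ 0.00342 s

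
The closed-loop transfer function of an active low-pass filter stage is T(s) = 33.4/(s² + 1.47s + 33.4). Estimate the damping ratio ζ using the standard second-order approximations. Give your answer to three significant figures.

ζ ≈ 0.127

Matching coefficients with s² + 2ζω_n s + ω_n² gives ω_n² = 33.4 ⇒ ω_n = 5.78 rad/s, and ζ = 1.47/(2ω_n) = 0.127.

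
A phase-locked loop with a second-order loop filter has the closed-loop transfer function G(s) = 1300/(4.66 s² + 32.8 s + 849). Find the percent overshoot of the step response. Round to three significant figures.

Dividing through by 4.66: denominator becomes s² + 7.039 s + 182.2.
So ω_n = √182.2 = 13.5 rad/s and ζ = 7.039/(2·13.5) = 0.261.
%OS = 100 e^{−πζ/√(1−ζ²)} with ζ = 0.261 gives 42.8%.

%OS ≈ 42.8%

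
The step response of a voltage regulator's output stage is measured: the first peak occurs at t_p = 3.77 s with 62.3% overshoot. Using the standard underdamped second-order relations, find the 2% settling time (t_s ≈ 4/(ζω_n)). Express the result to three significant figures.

ζ from %OS: ζ = |ln 0.623|/√(π²+ln²0.623) = 0.149.
t_p = π/ω_d ⇒ ω_d = 0.833 rad/s; then ω_n = ω_d/√(1−ζ²) = 0.843 rad/s.
t_s ≈ 4/(ζω_n) = 4/(0.149·0.843) = 31.9 s.

t_s ≈ 31.9 s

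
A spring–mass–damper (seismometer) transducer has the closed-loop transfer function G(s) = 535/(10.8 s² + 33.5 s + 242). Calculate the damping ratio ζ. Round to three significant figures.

Dividing through by 10.8: denominator becomes s² + 3.102 s + 22.41.
So ω_n = √22.41 = 4.73 rad/s and ζ = 3.102/(2·4.73) = 0.328.

ζ ≈ 0.328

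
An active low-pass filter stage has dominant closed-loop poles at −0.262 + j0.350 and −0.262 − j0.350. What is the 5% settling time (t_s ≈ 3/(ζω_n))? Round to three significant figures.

For poles at −σ ± jω_d, ζω_n = σ = 0.262, so t_s ≈ 3/σ = 11.5 s.

t_s ≈ 11.5 s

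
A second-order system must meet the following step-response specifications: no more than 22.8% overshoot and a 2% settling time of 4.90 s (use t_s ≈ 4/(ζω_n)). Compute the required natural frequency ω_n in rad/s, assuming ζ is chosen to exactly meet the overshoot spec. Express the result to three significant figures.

ω_n ≈ 1.92 rad/s

Inverting the overshoot relation: ζ = |ln 0.228|/√(π² + ln²0.228) = 0.426.
Then ω_n = 4/(ζ t_s) = 4/(0.426 × 4.90) = 1.92 rad/s.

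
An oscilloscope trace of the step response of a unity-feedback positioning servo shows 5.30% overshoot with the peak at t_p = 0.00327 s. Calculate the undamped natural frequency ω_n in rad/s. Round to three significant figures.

From the overshoot, ζ = −ln(OS)/√(π²+ln²(OS)) = 0.683.
From t_p = π/ω_d, ω_d = π/0.00327 = 961 rad/s, so ω_n = ω_d/√(1−ζ²) = 1320 rad/s.

ω_n ≈ 1320 rad/s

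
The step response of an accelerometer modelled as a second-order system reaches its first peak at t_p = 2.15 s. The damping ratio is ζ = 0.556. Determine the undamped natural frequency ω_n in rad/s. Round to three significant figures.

ω_n ≈ 1.76 rad/s

Peak time t_p = π/ω_d, so ω_d = π/t_p = π/2.15 = 1.46 rad/s.
ω_n = ω_d/√(1−ζ²) = 1.46/√0.691 = 1.76 rad/s.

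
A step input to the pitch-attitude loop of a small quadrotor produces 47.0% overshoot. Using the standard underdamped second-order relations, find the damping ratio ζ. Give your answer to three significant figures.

ζ ≈ 0.234

ζ = −ln(OS)/√(π² + (ln OS)²). With OS = 0.470, ln OS = −0.7550 and ζ = 0.7550/3.231 = 0.234.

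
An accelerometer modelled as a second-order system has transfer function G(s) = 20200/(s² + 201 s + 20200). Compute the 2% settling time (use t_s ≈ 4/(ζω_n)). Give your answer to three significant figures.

t_s ≈ 0.0398 s

Comparing the denominator to s² + 2ζω_n s + ω_n²: ω_n = √20200 = 142 rad/s, and 2ζω_n = 201 so ζ = 201/(2·142) = 0.707.
t_s ≈ 4/(ζω_n) = 4/(0.707·142) = 0.0398 s.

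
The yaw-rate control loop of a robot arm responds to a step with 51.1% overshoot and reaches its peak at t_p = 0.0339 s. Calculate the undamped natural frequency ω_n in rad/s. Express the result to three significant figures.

From the overshoot, ζ = −ln(OS)/√(π²+ln²(OS)) = 0.209.
t_p = π/ω_d ⇒ ω_d = 92.7 rad/s; then ω_n = ω_d/√(1−ζ²) = 94.8 rad/s.

ω_n ≈ 94.8 rad/s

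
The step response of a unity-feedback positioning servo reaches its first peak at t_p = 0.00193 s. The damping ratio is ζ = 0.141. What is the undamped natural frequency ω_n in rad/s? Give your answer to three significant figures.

Peak time t_p = π/ω_d, so ω_d = π/t_p = π/0.00193 = 1630 rad/s.
ω_n = ω_d/√(1−ζ²) = 1630/√0.980 = 1640 rad/s.

ω_n ≈ 1640 rad/s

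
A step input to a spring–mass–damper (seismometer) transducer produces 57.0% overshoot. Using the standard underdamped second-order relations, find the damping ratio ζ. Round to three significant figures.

From %OS = 100·exp(−πζ/√(1−ζ²)), invert to get ζ = −ln(OS)/√(π² + ln²(OS)) with OS = 0.570.
−ln 0.570 = 0.5621, so ζ = 0.5621/√(π² + 0.3160) = 0.176.

ζ ≈ 0.176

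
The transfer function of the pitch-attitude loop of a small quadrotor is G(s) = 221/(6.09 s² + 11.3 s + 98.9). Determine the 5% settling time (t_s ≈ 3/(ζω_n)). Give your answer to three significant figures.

t_s ≈ 3.23 s

Dividing through by 6.09: denominator becomes s² + 1.856 s + 16.24.
So ω_n = √16.24 = 4.03 rad/s and ζ = 1.856/(2·4.03) = 0.230.
t_s ≈ 3/(ζω_n) = 3.23 s.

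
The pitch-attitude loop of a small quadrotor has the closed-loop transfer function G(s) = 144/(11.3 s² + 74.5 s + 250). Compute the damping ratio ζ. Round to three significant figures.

Dividing through by 11.3: denominator becomes s² + 6.593 s + 22.12.
So ω_n = √22.12 = 4.70 rad/s and ζ = 6.593/(2·4.70) = 0.701.

ζ ≈ 0.701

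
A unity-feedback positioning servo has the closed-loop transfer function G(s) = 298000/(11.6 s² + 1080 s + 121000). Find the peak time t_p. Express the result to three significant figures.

Dividing through by 11.6: denominator becomes s² + 93.10 s + 10430.
So ω_n = √10430 = 102 rad/s and ζ = 93.10/(2·102) = 0.456.
ω_d = ω_n√(1−ζ²) = 90.9 rad/s. t_p = π/ω_d = 0.0346 s.

t_p ≈ 0.0346 s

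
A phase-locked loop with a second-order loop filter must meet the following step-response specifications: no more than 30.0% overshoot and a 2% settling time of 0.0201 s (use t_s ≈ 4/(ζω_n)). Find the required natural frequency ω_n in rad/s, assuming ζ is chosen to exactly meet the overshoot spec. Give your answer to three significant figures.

ω_n ≈ 556 rad/s

From %OS = 100·exp(−πζ/√(1−ζ²)), invert to get ζ = −ln(OS)/√(π² + ln²(OS)) with OS = 0.300.
−ln 0.300 = 1.204, so ζ = 1.204/√(π² + 1.450) = 0.358.
From t_s ≈ 4/(ζω_n): ω_n = 4/(ζ·t_s) = 4/(0.358·0.0201) = 556 rad/s.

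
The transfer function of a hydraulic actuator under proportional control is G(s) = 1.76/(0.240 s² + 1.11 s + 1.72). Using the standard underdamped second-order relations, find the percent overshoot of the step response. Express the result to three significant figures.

%OS ≈ 0.458%

Dividing through by 0.240: denominator becomes s² + 4.625 s + 7.167.
So ω_n = √7.167 = 2.68 rad/s and ζ = 4.625/(2·2.68) = 0.864.
%OS = 100·exp(−πζ/√(1−ζ²)) = 0.458%.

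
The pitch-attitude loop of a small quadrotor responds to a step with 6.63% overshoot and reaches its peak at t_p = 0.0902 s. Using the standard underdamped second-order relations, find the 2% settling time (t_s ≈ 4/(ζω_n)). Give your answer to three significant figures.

The overshoot fixes ζ = −ln(OS)/√(π²+ln²(OS)) = 0.654.
t_p = π/ω_d ⇒ ω_d = 34.8 rad/s; then ω_n = ω_d/√(1−ζ²) = 46.0 rad/s.
t_s ≈ 4/(ζω_n) = 4/(0.654·46.0) = 0.133 s.

t_s ≈ 0.133 s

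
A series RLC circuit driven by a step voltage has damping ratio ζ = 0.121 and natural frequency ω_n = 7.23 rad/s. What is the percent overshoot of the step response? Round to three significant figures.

For an underdamped second-order system, %OS = 100·exp(−πζ/√(1−ζ²)).
πζ/√(1−ζ²) = π·0.121/√(1−0.0146) = 0.3829, so %OS = 100·e^(−0.3829) = 68.2%.

%OS ≈ 68.2%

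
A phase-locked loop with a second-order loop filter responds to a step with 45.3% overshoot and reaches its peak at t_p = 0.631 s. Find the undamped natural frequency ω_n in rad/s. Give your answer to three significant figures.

ω_n ≈ 5.13 rad/s

The overshoot fixes ζ = −ln(OS)/√(π²+ln²(OS)) = 0.244.
From t_p = π/ω_d, ω_d = π/0.631 = 4.98 rad/s, so ω_n = ω_d/√(1−ζ²) = 5.13 rad/s.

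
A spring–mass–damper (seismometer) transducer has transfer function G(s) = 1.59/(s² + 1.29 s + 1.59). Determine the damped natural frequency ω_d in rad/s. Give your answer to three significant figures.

ω_n = √1.59 = 1.26 rad/s; ζ = 1.29/(2·1.26) = 0.512.
ω_d = ω_n√(1−ζ²) = 1.08 rad/s.

ω_d ≈ 1.08 rad/s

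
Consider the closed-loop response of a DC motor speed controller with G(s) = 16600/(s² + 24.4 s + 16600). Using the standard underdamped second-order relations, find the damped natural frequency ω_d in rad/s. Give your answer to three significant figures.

ω_d ≈ 128 rad/s

Matching coefficients with s² + 2ζω_n s + ω_n² gives ω_n² = 16600 ⇒ ω_n = 129 rad/s, and ζ = 24.4/(2ω_n) = 0.0947.
ω_d = ω_n√(1−ζ²) = 128 rad/s.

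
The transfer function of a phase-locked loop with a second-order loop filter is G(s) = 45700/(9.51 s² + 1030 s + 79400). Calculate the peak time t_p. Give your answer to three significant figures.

Dividing through by 9.51: denominator becomes s² + 108.3 s + 8349.
So ω_n = √8349 = 91.4 rad/s and ζ = 108.3/(2·91.4) = 0.593.
ω_d = 91.4·√(1 − 0.593²) = 73.6 rad/s. t_p = π/ω_d = 0.0427 s.

t_p ≈ 0.0427 s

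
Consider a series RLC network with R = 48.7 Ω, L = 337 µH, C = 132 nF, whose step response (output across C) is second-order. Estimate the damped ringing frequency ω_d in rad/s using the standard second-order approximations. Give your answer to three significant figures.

For a series RLC circuit (capacitor voltage as output), ω_n = 1/√(LC) = 1/√(337 µH · 132 nF) = 150000 rad/s.
ζ = (R/2)·√(C/L) = (48.7/2)·√(132 nF/337 µH) = 0.482.
The damped frequency ω_d = ω_n√(1−ζ²) = 131000 rad/s.

ω_d ≈ 131000 rad/s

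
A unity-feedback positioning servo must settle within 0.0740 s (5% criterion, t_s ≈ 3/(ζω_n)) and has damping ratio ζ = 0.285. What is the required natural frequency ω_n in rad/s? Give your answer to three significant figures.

ω_n ≈ 142 rad/s

Rearranging t_s ≈ 3/(ζω_n) gives ω_n = 3/(ζ·t_s) = 3/(0.285 × 0.0740) = 142 rad/s.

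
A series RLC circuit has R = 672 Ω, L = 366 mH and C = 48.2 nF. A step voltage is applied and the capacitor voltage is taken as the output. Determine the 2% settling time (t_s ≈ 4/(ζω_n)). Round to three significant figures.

For a series RLC circuit (capacitor voltage as output), ω_n = 1/√(LC) = 1/√(366 mH · 48.2 nF) = 7530 rad/s.
ζ = (R/2)·√(C/L) = (672/2)·√(48.2 nF/366 mH) = 0.122.
t_s ≈ 4/(ζω_n) = 0.00436 s.

t_s ≈ 0.00436 s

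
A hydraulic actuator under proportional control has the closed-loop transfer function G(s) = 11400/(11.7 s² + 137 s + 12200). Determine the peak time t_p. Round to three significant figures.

Dividing through by 11.7: denominator becomes s² + 11.71 s + 1043.
So ω_n = √1043 = 32.3 rad/s and ζ = 11.71/(2·32.3) = 0.181.
ω_d = ω_n√(1−ζ²) = 31.8 rad/s. t_p = π/ω_d = 0.0989 s.

t_p ≈ 0.0989 s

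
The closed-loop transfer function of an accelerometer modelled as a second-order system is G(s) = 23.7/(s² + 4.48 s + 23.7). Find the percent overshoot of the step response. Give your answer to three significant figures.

Comparing the denominator to s² + 2ζω_n s + ω_n²: ω_n = √23.7 = 4.87 rad/s, and 2ζω_n = 4.48 so ζ = 4.48/(2·4.87) = 0.460.
%OS = 100 e^{−πζ/√(1−ζ²)} with ζ = 0.460 gives 19.6%.

%OS ≈ 19.6%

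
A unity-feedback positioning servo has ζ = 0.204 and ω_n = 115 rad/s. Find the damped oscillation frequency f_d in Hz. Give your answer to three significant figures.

f_d ≈ 17.9 Hz

ω_d = ω_n√(1−ζ²) = 115·√0.958 = 113 rad/s.
f_d = ω_d/(2π) = 17.9 Hz.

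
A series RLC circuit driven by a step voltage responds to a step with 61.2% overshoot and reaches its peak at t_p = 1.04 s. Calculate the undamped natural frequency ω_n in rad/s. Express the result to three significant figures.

ω_n ≈ 3.06 rad/s

From the overshoot, ζ = −ln(OS)/√(π²+ln²(OS)) = 0.154.
From t_p = π/ω_d, ω_d = π/1.04 = 3.02 rad/s, so ω_n = ω_d/√(1−ζ²) = 3.06 rad/s.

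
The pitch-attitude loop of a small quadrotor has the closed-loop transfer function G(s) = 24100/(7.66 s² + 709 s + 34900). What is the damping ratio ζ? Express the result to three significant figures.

ζ ≈ 0.686

Dividing through by 7.66: denominator becomes s² + 92.56 s + 4556.
So ω_n = √4556 = 67.5 rad/s and ζ = 92.56/(2·67.5) = 0.686.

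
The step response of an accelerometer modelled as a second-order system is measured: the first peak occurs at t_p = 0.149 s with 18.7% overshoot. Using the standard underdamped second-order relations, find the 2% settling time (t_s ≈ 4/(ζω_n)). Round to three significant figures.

ζ from %OS: ζ = |ln 0.187|/√(π²+ln²0.187) = 0.471.
From t_p = π/ω_d, ω_d = π/0.149 = 21.1 rad/s, so ω_n = ω_d/√(1−ζ²) = 23.9 rad/s.
t_s ≈ 4/(ζω_n) = 4/(0.471·23.9) = 0.355 s.

t_s ≈ 0.355 s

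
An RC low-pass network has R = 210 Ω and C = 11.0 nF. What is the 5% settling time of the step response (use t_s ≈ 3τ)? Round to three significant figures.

t_s ≈ 0.00000693 s

τ = RC = 210 × 11.0 nF = 0.00000231 s.
t_s ≈ 3τ = 0.00000693 s.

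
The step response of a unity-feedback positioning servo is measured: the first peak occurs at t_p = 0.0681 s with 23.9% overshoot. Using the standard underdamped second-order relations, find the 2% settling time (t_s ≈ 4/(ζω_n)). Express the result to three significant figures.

From the overshoot, ζ = −ln(OS)/√(π²+ln²(OS)) = 0.415.
From t_p = π/ω_d, ω_d = π/0.0681 = 46.1 rad/s, so ω_n = ω_d/√(1−ζ²) = 50.7 rad/s.
t_s ≈ 4/(ζω_n) = 4/(0.415·50.7) = 0.190 s.

t_s ≈ 0.190 s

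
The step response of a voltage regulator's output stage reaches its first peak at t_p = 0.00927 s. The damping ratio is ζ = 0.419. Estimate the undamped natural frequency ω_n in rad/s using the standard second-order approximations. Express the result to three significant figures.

ω_n ≈ 373 rad/s

Peak time t_p = π/ω_d, so ω_d = π/t_p = π/0.00927 = 339 rad/s.
ω_n = ω_d/√(1−ζ²) = 339/√0.824 = 373 rad/s.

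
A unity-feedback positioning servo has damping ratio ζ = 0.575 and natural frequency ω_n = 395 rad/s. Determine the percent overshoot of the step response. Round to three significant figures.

%OS ≈ 11.0%

For an underdamped second-order system, %OS = 100·exp(−πζ/√(1−ζ²)).
πζ/√(1−ζ²) = π·0.575/√(1−0.331) = 2.208, so %OS = 100·e^(−2.208) = 11.0%.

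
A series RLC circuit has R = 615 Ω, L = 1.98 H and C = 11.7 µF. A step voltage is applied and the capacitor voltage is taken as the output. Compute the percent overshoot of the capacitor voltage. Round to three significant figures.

%OS ≈ 2.92%

For a series RLC circuit (capacitor voltage as output), ω_n = 1/√(LC) = 1/√(1.98 H · 11.7 µF) = 208 rad/s.
ζ = (R/2)·√(C/L) = (615/2)·√(11.7 µF/1.98 H) = 0.747.
%OS = 100·exp(−πζ/√(1−ζ²)) = 2.92%.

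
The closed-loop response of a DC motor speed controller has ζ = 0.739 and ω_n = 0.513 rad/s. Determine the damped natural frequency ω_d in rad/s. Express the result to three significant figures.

ω_d = ω_n√(1−ζ²) = 0.513·√0.454 = 0.346 rad/s.

ω_d ≈ 0.346 rad/s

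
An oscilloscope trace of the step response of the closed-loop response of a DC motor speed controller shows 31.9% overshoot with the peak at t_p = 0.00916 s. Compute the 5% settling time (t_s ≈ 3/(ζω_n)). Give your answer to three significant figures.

From the overshoot, ζ = −ln(OS)/√(π²+ln²(OS)) = 0.342.
From t_p = π/ω_d, ω_d = π/0.00916 = 343 rad/s, so ω_n = ω_d/√(1−ζ²) = 365 rad/s.
t_s ≈ 3/(ζω_n) = 3/(0.342·365) = 0.0241 s.

t_s ≈ 0.0241 s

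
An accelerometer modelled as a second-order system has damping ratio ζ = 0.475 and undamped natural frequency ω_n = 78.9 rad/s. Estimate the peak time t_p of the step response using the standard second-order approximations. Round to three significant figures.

t_p ≈ 0.0452 s

The damped frequency is ω_d = ω_n√(1−ζ²) = 78.9·√(1−0.226) = 69.4 rad/s.
Peak time t_p = π/ω_d = π/69.4 = 0.0452 s.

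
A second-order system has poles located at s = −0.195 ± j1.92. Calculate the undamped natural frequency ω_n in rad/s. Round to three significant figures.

The poles are at −σ ± jω_d with σ = 0.195 and ω_d = 1.92, so ω_n = √(σ²+ω_d²) = 1.93 rad/s and ζ = σ/ω_n = 0.101.

ω_n ≈ 1.93 rad/s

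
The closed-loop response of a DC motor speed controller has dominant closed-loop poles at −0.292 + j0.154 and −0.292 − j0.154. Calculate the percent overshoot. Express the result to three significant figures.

The poles are at −σ ± jω_d with σ = 0.292 and ω_d = 0.154, so ω_n = √(σ²+ω_d²) = 0.330 rad/s and ζ = σ/ω_n = 0.885.
%OS = 100 e^{−πζ/√(1−ζ²)} with ζ = 0.885 gives 0.259%.

%OS ≈ 0.259%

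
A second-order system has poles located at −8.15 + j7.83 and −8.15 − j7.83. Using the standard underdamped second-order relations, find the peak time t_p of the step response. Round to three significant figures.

t_p ≈ 0.401 s

t_p = π/ω_d with ω_d = 7.83 (the imaginary part), so t_p = 0.401 s.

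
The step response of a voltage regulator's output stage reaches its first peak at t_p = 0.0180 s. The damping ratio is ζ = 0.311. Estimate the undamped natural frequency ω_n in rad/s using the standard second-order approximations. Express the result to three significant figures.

Peak time t_p = π/ω_d, so ω_d = π/t_p = π/0.0180 = 175 rad/s.
ω_n = ω_d/√(1−ζ²) = 175/√0.903 = 184 rad/s.

ω_n ≈ 184 rad/s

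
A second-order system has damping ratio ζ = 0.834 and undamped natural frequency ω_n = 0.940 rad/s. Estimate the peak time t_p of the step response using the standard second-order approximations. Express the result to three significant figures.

t_p ≈ 6.06 s

The damped frequency is ω_d = ω_n√(1−ζ²) = 0.940·√(1−0.696) = 0.519 rad/s.
Peak time t_p = π/ω_d = π/0.519 = 6.06 s.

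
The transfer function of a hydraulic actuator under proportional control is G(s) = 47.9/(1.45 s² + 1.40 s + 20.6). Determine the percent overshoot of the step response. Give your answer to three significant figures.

%OS ≈ 66.6%

Dividing through by 1.45: denominator becomes s² + 0.9655 s + 14.21.
So ω_n = √14.21 = 3.77 rad/s and ζ = 0.9655/(2·3.77) = 0.128.
%OS = 100·exp(−πζ/√(1−ζ²)) = 66.6%.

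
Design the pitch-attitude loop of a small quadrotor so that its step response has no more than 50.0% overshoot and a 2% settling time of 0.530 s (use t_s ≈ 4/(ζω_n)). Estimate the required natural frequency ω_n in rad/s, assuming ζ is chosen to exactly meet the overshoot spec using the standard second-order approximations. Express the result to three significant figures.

Inverting the overshoot relation: ζ = |ln 0.500|/√(π² + ln²0.500) = 0.215.
From t_s ≈ 4/(ζω_n): ω_n = 4/(ζ·t_s) = 4/(0.215·0.530) = 35.0 rad/s.

ω_n ≈ 35.0 rad/s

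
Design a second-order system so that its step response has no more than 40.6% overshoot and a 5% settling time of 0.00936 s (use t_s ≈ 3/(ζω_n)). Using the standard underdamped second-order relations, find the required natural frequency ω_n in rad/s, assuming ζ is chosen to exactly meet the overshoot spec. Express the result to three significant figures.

ω_n ≈ 1160 rad/s

Inverting the overshoot relation: ζ = |ln 0.406|/√(π² + ln²0.406) = 0.276.
From t_s ≈ 3/(ζω_n): ω_n = 3/(ζ·t_s) = 3/(0.276·0.00936) = 1160 rad/s.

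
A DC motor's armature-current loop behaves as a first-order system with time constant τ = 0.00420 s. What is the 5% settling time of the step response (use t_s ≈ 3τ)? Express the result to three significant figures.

t_s ≈ 3τ = 0.0126 s.

t_s ≈ 0.0126 s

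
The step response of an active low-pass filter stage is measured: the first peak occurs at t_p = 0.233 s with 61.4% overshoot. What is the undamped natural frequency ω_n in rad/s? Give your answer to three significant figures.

ω_n ≈ 13.6 rad/s

The overshoot fixes ζ = −ln(OS)/√(π²+ln²(OS)) = 0.153.
t_p = π/ω_d ⇒ ω_d = 13.5 rad/s; then ω_n = ω_d/√(1−ζ²) = 13.6 rad/s.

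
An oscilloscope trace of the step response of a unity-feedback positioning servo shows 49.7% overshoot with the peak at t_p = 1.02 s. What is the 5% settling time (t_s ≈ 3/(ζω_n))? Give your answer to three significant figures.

t_s ≈ 4.38 s

ζ from %OS: ζ = |ln 0.497|/√(π²+ln²0.497) = 0.217.
t_p = π/ω_d ⇒ ω_d = 3.08 rad/s; then ω_n = ω_d/√(1−ζ²) = 3.16 rad/s.
t_s ≈ 3/(ζω_n) = 3/(0.217·3.16) = 4.38 s.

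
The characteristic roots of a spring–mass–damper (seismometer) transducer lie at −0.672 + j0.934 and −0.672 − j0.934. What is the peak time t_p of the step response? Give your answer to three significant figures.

t_p ≈ 3.36 s

t_p = π/ω_d with ω_d = 0.934 (the imaginary part), so t_p = 3.36 s.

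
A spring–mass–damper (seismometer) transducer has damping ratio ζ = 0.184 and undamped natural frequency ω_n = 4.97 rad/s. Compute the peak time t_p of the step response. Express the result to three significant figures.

t_p ≈ 0.643 s

The damped frequency is ω_d = ω_n√(1−ζ²) = 4.97·√(1−0.0339) = 4.89 rad/s.
Peak time t_p = π/ω_d = π/4.89 = 0.643 s.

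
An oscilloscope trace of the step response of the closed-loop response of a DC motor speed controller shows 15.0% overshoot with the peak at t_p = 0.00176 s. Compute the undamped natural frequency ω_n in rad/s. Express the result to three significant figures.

From the overshoot, ζ = −ln(OS)/√(π²+ln²(OS)) = 0.517.
From t_p = π/ω_d, ω_d = π/0.00176 = 1780 rad/s, so ω_n = ω_d/√(1−ζ²) = 2090 rad/s.

ω_n ≈ 2090 rad/s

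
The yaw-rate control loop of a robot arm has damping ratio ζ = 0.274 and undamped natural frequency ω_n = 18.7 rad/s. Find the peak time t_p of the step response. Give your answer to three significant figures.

t_p ≈ 0.175 s

The damped frequency is ω_d = ω_n√(1−ζ²) = 18.7·√(1−0.0751) = 18.0 rad/s.
Peak time t_p = π/ω_d = π/18.0 = 0.175 s.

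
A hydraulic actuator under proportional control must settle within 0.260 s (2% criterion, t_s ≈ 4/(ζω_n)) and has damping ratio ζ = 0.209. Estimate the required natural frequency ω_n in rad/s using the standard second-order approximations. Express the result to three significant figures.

ω_n ≈ 73.6 rad/s

Rearranging t_s ≈ 4/(ζω_n) gives ω_n = 4/(ζ·t_s) = 4/(0.209 × 0.260) = 73.6 rad/s.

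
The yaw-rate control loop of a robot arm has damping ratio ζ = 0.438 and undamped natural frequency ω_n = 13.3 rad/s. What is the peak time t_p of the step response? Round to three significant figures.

t_p ≈ 0.263 s

The damped frequency is ω_d = ω_n√(1−ζ²) = 13.3·√(1−0.192) = 12.0 rad/s.
Peak time t_p = π/ω_d = π/12.0 = 0.263 s.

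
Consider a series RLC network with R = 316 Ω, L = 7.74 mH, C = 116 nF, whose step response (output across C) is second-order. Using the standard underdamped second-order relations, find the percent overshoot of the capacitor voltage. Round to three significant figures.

For a series RLC circuit (capacitor voltage as output), ω_n = 1/√(LC) = 1/√(7.74 mH · 116 nF) = 33400 rad/s.
ζ = (R/2)·√(C/L) = (316/2)·√(116 nF/7.74 mH) = 0.612.
%OS = 100 e^{−πζ/√(1−ζ²)} with ζ = 0.612 gives 8.81%.

%OS ≈ 8.81%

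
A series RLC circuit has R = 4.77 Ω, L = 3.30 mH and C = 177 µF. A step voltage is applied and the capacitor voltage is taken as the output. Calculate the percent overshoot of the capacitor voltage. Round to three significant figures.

%OS ≈ 12.5%

For a series RLC circuit (capacitor voltage as output), ω_n = 1/√(LC) = 1/√(3.30 mH · 177 µF) = 1310 rad/s.
ζ = (R/2)·√(C/L) = (4.77/2)·√(177 µF/3.30 mH) = 0.552.
%OS = 100 e^{−πζ/√(1−ζ²)} with ζ = 0.552 gives 12.5%.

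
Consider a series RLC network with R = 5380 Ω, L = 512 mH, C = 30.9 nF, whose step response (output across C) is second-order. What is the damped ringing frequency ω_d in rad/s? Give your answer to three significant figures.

For a series RLC circuit (capacitor voltage as output), ω_n = 1/√(LC) = 1/√(512 mH · 30.9 nF) = 7950 rad/s.
ζ = (R/2)·√(C/L) = (5380/2)·√(30.9 nF/512 mH) = 0.661.
ω_d = ω_n√(1−ζ²) = 5970 rad/s.

ω_d ≈ 5970 rad/s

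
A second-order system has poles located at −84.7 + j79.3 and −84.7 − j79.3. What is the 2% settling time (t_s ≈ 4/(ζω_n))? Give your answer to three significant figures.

For poles at −σ ± jω_d, ζω_n = σ = 84.7, so t_s ≈ 4/σ = 0.0472 s.

t_s ≈ 0.0472 s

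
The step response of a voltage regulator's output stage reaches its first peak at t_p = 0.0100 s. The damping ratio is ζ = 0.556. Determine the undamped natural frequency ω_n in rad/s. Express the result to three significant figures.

ω_n ≈ 378 rad/s

Peak time t_p = π/ω_d, so ω_d = π/t_p = π/0.0100 = 314 rad/s.
ω_n = ω_d/√(1−ζ²) = 314/√0.691 = 378 rad/s.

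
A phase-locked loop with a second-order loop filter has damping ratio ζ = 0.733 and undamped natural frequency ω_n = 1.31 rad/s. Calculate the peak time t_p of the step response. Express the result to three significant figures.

t_p ≈ 3.53 s

The damped frequency is ω_d = ω_n√(1−ζ²) = 1.31·√(1−0.537) = 0.891 rad/s.
Peak time t_p = π/ω_d = π/0.891 = 3.53 s.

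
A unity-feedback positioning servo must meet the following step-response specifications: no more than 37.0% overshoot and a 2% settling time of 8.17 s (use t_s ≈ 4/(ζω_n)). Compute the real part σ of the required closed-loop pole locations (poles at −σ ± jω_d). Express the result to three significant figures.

The settling-time spec alone fixes σ = ζω_n = 4/t_s = 4/8.17 = 0.490.
(Overshoot then fixes ζ = 0.302 and hence ω_d = σ·√(1−ζ²)/ζ = 1.55 rad/s.)

σ ≈ 0.490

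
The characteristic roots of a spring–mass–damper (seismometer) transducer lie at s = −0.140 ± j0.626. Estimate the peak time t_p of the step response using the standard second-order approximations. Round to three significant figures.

t_p ≈ 5.02 s

t_p = π/ω_d with ω_d = 0.626 (the imaginary part), so t_p = 5.02 s.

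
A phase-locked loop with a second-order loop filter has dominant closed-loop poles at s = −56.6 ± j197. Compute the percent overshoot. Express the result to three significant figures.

%OS ≈ 40.6%

With σ = 56.6, ω_d = 197: ω_n = √(σ²+ω_d²) = 205 rad/s, ζ = σ/ω_n = 0.276.
%OS = 100 e^{−πζ/√(1−ζ²)} with ζ = 0.276 gives 40.6%.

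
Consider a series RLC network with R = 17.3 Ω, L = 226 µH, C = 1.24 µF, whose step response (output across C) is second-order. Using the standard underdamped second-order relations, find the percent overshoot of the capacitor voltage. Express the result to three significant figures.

%OS ≈ 7.27%

For a series RLC circuit (capacitor voltage as output), ω_n = 1/√(LC) = 1/√(226 µH · 1.24 µF) = 59700 rad/s.
ζ = (R/2)·√(C/L) = (17.3/2)·√(1.24 µF/226 µH) = 0.641.
%OS = 100·exp(−πζ/√(1−ζ²)) = 7.27%.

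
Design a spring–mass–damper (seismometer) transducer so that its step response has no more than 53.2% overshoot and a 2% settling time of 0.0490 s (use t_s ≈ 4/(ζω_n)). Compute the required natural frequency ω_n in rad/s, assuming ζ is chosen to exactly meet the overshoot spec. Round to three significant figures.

ω_n ≈ 414 rad/s

From %OS = 100·exp(−πζ/√(1−ζ²)), invert to get ζ = −ln(OS)/√(π² + ln²(OS)) with OS = 0.532.
−ln 0.532 = 0.6311, so ζ = 0.6311/√(π² + 0.3983) = 0.197.
From t_s ≈ 4/(ζω_n): ω_n = 4/(ζ·t_s) = 4/(0.197·0.0490) = 414 rad/s.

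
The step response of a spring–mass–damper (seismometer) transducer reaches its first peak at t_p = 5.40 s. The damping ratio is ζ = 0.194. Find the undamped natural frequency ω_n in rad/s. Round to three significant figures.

Peak time t_p = π/ω_d, so ω_d = π/t_p = π/5.40 = 0.582 rad/s.
ω_n = ω_d/√(1−ζ²) = 0.582/√0.962 = 0.593 rad/s.

ω_n ≈ 0.593 rad/s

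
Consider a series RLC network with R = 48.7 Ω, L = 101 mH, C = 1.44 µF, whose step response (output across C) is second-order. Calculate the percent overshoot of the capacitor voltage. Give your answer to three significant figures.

%OS ≈ 74.8%

For a series RLC circuit (capacitor voltage as output), ω_n = 1/√(LC) = 1/√(101 mH · 1.44 µF) = 2620 rad/s.
ζ = (R/2)·√(C/L) = (48.7/2)·√(1.44 µF/101 mH) = 0.0919.
Overshoot: exp(−π·0.0919/√(1−0.0919²)) = 0.748, i.e. 74.8%.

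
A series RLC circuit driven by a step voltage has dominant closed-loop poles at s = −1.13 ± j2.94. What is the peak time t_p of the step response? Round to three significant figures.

t_p ≈ 1.07 s

t_p = π/ω_d with ω_d = 2.94 (the imaginary part), so t_p = 1.07 s.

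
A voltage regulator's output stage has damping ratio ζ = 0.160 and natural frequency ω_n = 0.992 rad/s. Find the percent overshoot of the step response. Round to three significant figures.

For an underdamped second-order system, %OS = 100·exp(−πζ/√(1−ζ²)).
πζ/√(1−ζ²) = π·0.160/√(1−0.0256) = 0.5092, so %OS = 100·e^(−0.5092) = 60.1%.

%OS ≈ 60.1%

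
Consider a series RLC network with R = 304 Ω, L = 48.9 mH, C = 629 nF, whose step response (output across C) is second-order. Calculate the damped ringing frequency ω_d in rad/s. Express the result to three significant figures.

ω_d ≈ 4780 rad/s

For a series RLC circuit (capacitor voltage as output), ω_n = 1/√(LC) = 1/√(48.9 mH · 629 nF) = 5700 rad/s.
ζ = (R/2)·√(C/L) = (304/2)·√(629 nF/48.9 mH) = 0.545.
ω_d = ω_n√(1−ζ²) = 4780 rad/s.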